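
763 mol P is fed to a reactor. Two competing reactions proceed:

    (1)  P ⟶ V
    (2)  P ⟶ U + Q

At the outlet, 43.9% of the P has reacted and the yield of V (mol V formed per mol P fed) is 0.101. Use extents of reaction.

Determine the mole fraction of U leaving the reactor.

Yield of V: 1ξ₁ / 763 = 0.101 → ξ₁ = 77.06 mol.
Conversion of P: 1ξ₁ + 1ξ₂ = 0.439 × 763 = 335 → ξ₂ = 257.9 mol.
Outlet amounts (n = n₀ + Σ ν·ξ):
  P: 763 − 1(77.06) − 1(257.9) = 428
  V: 0 + 1(77.06) = 77.06
  U: 0 + 1(257.9) = 257.9
  Q: 0 + 1(257.9) = 257.9
Total out = 1021 mol; y_U = 257.9 / 1021 = 0.2526.

0.253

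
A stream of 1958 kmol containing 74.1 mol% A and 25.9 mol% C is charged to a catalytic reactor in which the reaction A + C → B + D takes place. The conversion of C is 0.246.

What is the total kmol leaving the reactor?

C reacted = 0.246 × 507.1 = 124.8 kmol; ν_C = −1, so ξ = 124.8/1 = 124.8 kmol.
Outlet amounts (n = n₀ + ν ξ):
  A: 1451 − 1(124.8) = 1326
  C: 507.1 − 1(124.8) = 382.4
  B: 0 + 1(124.8) = 124.8
  D: 0 + 1(124.8) = 124.8
Total out = 1326 + 382.4 + 124.8 + 124.8 = 1958 kmol.

1960 kmol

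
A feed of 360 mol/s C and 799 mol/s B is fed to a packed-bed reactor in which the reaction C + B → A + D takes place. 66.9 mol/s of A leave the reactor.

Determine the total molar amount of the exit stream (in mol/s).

For A: n = n₀ + 1ξ → 66.9 = 0 + 1ξ, giving ξ = 66.9 mol/s.
Outlet amounts (n = n₀ + ν ξ):
  C: 360 − 1(66.9) = 293.1
  B: 799 − 1(66.9) = 732.1
  A: 0 + 1(66.9) = 66.9
  D: 0 + 1(66.9) = 66.9
Total out = 293.1 + 732.1 + 66.9 + 66.9 = 1159 mol/s.

1160 mol/s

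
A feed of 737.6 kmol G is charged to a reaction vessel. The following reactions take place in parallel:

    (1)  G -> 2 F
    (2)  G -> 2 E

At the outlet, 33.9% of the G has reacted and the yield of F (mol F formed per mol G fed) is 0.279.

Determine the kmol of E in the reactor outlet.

Yield of F: 2ξ₁ / 737.6 = 0.279 → ξ₁ = 102.9 kmol.
Conversion of G: 1ξ₁ + 1ξ₂ = 0.339 × 737.6 = 250 → ξ₂ = 147.2 kmol.
Outlet amounts (n = n₀ + Σ ν·ξ):
  G: 737.6 − 1(102.9) − 1(147.2) = 487.6
  F: 0 + 2(102.9) = 205.8
  E: 0 + 2(147.2) = 294.3

294 kmol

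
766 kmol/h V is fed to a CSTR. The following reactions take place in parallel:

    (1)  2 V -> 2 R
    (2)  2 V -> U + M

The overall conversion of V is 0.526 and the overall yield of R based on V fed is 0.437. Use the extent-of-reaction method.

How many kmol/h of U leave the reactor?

34.1 kmol/h

Yield of R: 2ξ₁ / 766 = 0.437 → ξ₁ = 167.4 kmol/h.
Conversion of V: 2ξ₁ + 2ξ₂ = 0.526 × 766 = 402.9 → ξ₂ = 34.09 kmol/h.
Outlet amounts (n = n₀ + Σ ν·ξ):
  V: 766 − 2(167.4) − 2(34.09) = 363.1
  R: 0 + 2(167.4) = 334.7
  U: 0 + 1(34.09) = 34.09
  M: 0 + 1(34.09) = 34.09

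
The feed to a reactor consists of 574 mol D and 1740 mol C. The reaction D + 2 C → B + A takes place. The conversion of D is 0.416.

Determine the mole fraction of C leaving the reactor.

0.608

D reacted = 0.416 × 574 = 238.8 mol; ν_D = −1, so ξ = 238.8/1 = 238.8 mol.
Outlet amounts (n = n₀ + ν ξ):
  D: 574 − 1(238.8) = 335.2
  C: 1740 − 2(238.8) = 1262
  B: 0 + 1(238.8) = 238.8
  A: 0 + 1(238.8) = 238.8
Total out = 2075 mol; y_C = 1262 / 2075 = 0.6083.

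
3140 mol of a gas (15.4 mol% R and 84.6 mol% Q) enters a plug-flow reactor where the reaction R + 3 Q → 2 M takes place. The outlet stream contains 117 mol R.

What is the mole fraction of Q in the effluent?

For R: n = n₀ − 1ξ → 117 = 483.6 − 1ξ, giving ξ = 366.6 mol.
Outlet amounts (n = n₀ + ν ξ):
  R: 483.6 − 1(366.6) = 117
  Q: 2656 − 3(366.6) = 1557
  M: 0 + 2(366.6) = 733.1
Total out = 2407 mol; y_Q = 1557 / 2407 = 0.6468.

0.647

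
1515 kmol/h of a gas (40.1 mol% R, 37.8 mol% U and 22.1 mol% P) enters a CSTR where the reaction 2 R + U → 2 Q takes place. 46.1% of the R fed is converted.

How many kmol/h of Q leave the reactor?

280 kmol/h

R reacted = 0.461 × 607.5 = 280.1 kmol/h; ν_R = −2, so ξ = 280.1/2 = 140 kmol/h.
Outlet amounts (n = n₀ + ν ξ):
  R: 607.5 − 2(140) = 327.5
  U: 572.7 − 1(140) = 432.6
  Q: 0 + 2(140) = 280.1
  P: 334.8 (inert)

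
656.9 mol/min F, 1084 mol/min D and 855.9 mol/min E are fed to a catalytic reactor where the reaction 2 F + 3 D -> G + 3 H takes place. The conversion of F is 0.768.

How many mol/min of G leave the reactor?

252 mol/min

F reacted = 0.768 × 656.9 = 504.5 mol/min; ν_F = −2, so ξ = 504.5/2 = 252.2 mol/min.
Outlet amounts (n = n₀ + ν ξ):
  F: 656.9 − 2(252.2) = 152.4
  D: 1084 − 3(252.2) = 327.3
  G: 0 + 1(252.2) = 252.2
  H: 0 + 3(252.2) = 756.7
  E: 855.9 (inert)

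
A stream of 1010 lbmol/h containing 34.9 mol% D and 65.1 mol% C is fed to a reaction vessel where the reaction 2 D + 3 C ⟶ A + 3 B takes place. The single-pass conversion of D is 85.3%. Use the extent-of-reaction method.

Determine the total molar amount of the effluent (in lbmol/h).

D reacted = 0.853 × 352.5 = 300.7 lbmol/h; ν_D = −2, so ξ = 300.7/2 = 150.3 lbmol/h.
Outlet amounts (n = n₀ + ν ξ):
  D: 352.5 − 2(150.3) = 51.82
  C: 657.5 − 3(150.3) = 206.5
  A: 0 + 1(150.3) = 150.3
  B: 0 + 3(150.3) = 451
Total out = 51.82 + 206.5 + 150.3 + 451 = 859.7 lbmol/h.

860 lbmol/h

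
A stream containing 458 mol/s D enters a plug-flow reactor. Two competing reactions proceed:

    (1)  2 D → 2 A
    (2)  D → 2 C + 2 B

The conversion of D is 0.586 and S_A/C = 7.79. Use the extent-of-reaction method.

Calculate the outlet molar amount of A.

252 mol/s

Conversion of D: D consumed = 0.586 × 458 = 268.4 mol/s = 2ξ₁ + 1ξ₂.
Selectivity: 2ξ₁ / (2ξ₂) = 7.79 → ξ₁ = 7.79 ξ₂.
Substitute: (2·7.79 + 1) ξ₂ = 268.4 → ξ₂ = 16.19 mol/s, ξ₁ = 126.1 mol/s.
Outlet amounts (n = n₀ + Σ ν·ξ):
  D: 458 − 2(126.1) − 1(16.19) = 189.6
  A: 0 + 2(126.1) = 252.2
  C: 0 + 2(16.19) = 32.37
  B: 0 + 2(16.19) = 32.37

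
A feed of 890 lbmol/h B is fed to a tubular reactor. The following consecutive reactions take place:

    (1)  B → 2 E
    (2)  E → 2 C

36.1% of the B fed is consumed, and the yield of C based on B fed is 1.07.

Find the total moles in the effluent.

Conversion of B: B consumed = 1ξ₁ = 0.361 × 890 → ξ₁ = 321.3 lbmol/h.
Yield of C: 2ξ₂ / 890 = 1.07 → ξ₂ = 476.2 lbmol/h.
Outlet amounts (n = n₀ + Σ ν·ξ):
  B: 890 − 1(321.3) = 568.7
  E: 0 + 2(321.3) − 1(476.2) = 166.4
  C: 0 + 2(476.2) = 952.3
Total out = 568.7 + 166.4 + 952.3 = 1687 lbmol/h.

1690 lbmol/h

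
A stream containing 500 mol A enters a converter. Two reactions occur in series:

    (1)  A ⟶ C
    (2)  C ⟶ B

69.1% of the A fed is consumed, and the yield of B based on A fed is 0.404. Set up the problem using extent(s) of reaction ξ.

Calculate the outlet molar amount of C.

144 mol

Conversion of A: A consumed = 1ξ₁ = 0.691 × 500 → ξ₁ = 345.5 mol.
Yield of B: 1ξ₂ / 500 = 0.404 → ξ₂ = 202 mol.
Outlet amounts (n = n₀ + Σ ν·ξ):
  A: 500 − 1(345.5) = 154.5
  C: 0 + 1(345.5) − 1(202) = 143.5
  B: 0 + 1(202) = 202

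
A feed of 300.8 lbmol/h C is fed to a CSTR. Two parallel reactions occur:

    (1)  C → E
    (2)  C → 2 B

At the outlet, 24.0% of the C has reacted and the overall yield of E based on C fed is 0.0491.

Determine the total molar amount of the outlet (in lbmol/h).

358 lbmol/h

Yield of E: 1ξ₁ / 300.8 = 0.0491 → ξ₁ = 14.77 lbmol/h.
Conversion of C: 1ξ₁ + 1ξ₂ = 0.24 × 300.8 = 72.19 → ξ₂ = 57.42 lbmol/h.
Outlet amounts (n = n₀ + Σ ν·ξ):
  C: 300.8 − 1(14.77) − 1(57.42) = 228.6
  E: 0 + 1(14.77) = 14.77
  B: 0 + 2(57.42) = 114.8
Total out = 228.6 + 14.77 + 114.8 = 358.2 lbmol/h.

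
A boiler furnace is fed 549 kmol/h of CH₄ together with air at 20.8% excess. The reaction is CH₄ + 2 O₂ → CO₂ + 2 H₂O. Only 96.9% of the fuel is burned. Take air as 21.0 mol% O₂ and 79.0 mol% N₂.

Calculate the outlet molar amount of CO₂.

532 kmol/h

Stoichiometric O₂ = 2 × 549 = 1098 kmol/h; O₂ fed = 1098 × 1.208 = 1326 kmol/h.
N₂ fed = 1326 × 79/21 = 4990 kmol/h.
Fuel reacted = 0.969 × 549 → ξ = 532 kmol/h.
Outlet (n = n₀ + ν ξ):
  CH₄: 549 − 1(532) = 17.02
  O₂: 1326 − 2(532) = 262.4
  N₂: 4990 (inert)
  CO₂: 0 + 1(532) = 532
  H₂O: 0 + 2(532) = 1064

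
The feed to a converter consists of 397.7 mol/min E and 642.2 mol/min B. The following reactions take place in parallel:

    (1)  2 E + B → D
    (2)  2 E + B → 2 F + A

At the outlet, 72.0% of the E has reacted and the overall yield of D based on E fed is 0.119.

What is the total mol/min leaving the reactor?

Yield of D: 1ξ₁ / 397.7 = 0.119 → ξ₁ = 47.33 mol/min.
Conversion of E: 2ξ₁ + 2ξ₂ = 0.72 × 397.7 = 286.3 → ξ₂ = 95.85 mol/min.
Outlet amounts (n = n₀ + Σ ν·ξ):
  E: 397.7 − 2(47.33) − 2(95.85) = 111.4
  B: 642.2 − 1(47.33) − 1(95.85) = 499
  D: 0 + 1(47.33) = 47.33
  F: 0 + 2(95.85) = 191.7
  A: 0 + 1(95.85) = 95.85
Total out = 111.4 + 499 + 47.33 + 191.7 + 95.85 = 945.2 mol/min.

945 mol/min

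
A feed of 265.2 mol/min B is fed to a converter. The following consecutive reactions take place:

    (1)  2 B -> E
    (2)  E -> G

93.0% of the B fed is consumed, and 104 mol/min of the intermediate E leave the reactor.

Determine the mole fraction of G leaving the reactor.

Conversion of B: B consumed = 2ξ₁ = 0.93 × 265.2 → ξ₁ = 123.3 mol/min.
E balance: n_E = 0 + 1ξ₁ − 1ξ₂ = 104 → ξ₂ = (1·123.3 − 104)/1 = 19.32 mol/min.
Outlet amounts (n = n₀ + Σ ν·ξ):
  B: 265.2 − 2(123.3) = 18.56
  E: 0 + 1(123.3) − 1(19.32) = 104
  G: 0 + 1(19.32) = 19.32
Total out = 141.9 mol/min; y_G = 19.32 / 141.9 = 0.1362.

0.136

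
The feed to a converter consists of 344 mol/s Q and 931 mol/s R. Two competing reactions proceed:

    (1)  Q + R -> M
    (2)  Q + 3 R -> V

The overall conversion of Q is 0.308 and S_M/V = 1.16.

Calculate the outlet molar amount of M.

56.9 mol/s

Conversion of Q: Q consumed = 0.308 × 344 = 106 mol/s = 1ξ₁ + 1ξ₂.
Selectivity: 1ξ₁ / (1ξ₂) = 1.16 → ξ₁ = 1.16 ξ₂.
Substitute: (1·1.16 + 1) ξ₂ = 106 → ξ₂ = 49.05 mol/s, ξ₁ = 56.9 mol/s.
Outlet amounts (n = n₀ + Σ ν·ξ):
  Q: 344 − 1(56.9) − 1(49.05) = 238
  R: 931 − 1(56.9) − 3(49.05) = 726.9
  M: 0 + 1(56.9) = 56.9
  V: 0 + 1(49.05) = 49.05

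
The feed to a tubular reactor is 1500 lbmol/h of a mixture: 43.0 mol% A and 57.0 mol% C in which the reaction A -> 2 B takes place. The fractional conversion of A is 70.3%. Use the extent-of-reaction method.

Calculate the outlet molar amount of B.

A reacted = 0.703 × 645 = 453.4 lbmol/h; ν_A = −1, so ξ = 453.4/1 = 453.4 lbmol/h.
Outlet amounts (n = n₀ + ν ξ):
  A: 645 − 1(453.4) = 191.6
  B: 0 + 2(453.4) = 906.9
  C: 855 (inert)

907 lbmol/h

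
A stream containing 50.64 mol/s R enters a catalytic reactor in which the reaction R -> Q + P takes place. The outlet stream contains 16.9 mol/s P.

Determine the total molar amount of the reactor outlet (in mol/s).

67.5 mol/s

For P: n = n₀ + 1ξ → 16.9 = 0 + 1ξ, giving ξ = 16.9 mol/s.
Outlet amounts (n = n₀ + ν ξ):
  R: 50.64 − 1(16.9) = 33.74
  Q: 0 + 1(16.9) = 16.9
  P: 0 + 1(16.9) = 16.9
Total out = 33.74 + 16.9 + 16.9 = 67.54 mol/s.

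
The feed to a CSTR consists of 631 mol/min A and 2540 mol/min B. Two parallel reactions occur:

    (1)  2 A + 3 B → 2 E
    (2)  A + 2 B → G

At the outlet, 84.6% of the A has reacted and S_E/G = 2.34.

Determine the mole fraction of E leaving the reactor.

Conversion of A: A consumed = 0.846 × 631 = 533.8 mol/min = 2ξ₁ + 1ξ₂.
Selectivity: 2ξ₁ / (1ξ₂) = 2.34 → ξ₁ = 1.17 ξ₂.
Substitute: (2·1.17 + 1) ξ₂ = 533.8 → ξ₂ = 159.8 mol/min, ξ₁ = 187 mol/min.
Outlet amounts (n = n₀ + Σ ν·ξ):
  A: 631 − 2(187) − 1(159.8) = 97.17
  B: 2540 − 3(187) − 2(159.8) = 1659
  E: 0 + 2(187) = 374
  G: 0 + 1(159.8) = 159.8
Total out = 2290 mol/min; y_E = 374 / 2290 = 0.1633.

0.163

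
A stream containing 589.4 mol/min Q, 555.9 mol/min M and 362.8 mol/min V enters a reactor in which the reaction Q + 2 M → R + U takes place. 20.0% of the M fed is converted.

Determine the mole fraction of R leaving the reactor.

0.0383

M reacted = 0.2 × 555.9 = 111.2 mol/min; ν_M = −2, so ξ = 111.2/2 = 55.59 mol/min.
Outlet amounts (n = n₀ + ν ξ):
  Q: 589.4 − 1(55.59) = 533.8
  M: 555.9 − 2(55.59) = 444.7
  R: 0 + 1(55.59) = 55.59
  U: 0 + 1(55.59) = 55.59
  V: 362.8 (inert)
Total out = 1453 mol/min; y_R = 55.59 / 1453 = 0.03827.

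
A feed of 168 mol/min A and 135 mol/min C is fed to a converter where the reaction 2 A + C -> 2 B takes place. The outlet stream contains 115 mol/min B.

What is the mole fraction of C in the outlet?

0.316

For B: n = n₀ + 2ξ → 115 = 0 + 2ξ, giving ξ = 57.5 mol/min.
Outlet amounts (n = n₀ + ν ξ):
  A: 168 − 2(57.5) = 53
  C: 135 − 1(57.5) = 77.5
  B: 0 + 2(57.5) = 115
Total out = 245.5 mol/min; y_C = 77.5 / 245.5 = 0.3157.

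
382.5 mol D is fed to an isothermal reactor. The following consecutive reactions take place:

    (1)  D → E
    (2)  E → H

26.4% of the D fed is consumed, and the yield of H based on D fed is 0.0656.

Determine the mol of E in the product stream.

75.9 mol

Conversion of D: D consumed = 1ξ₁ = 0.264 × 382.5 → ξ₁ = 101 mol.
Yield of H: 1ξ₂ / 382.5 = 0.0656 → ξ₂ = 25.09 mol.
Outlet amounts (n = n₀ + Σ ν·ξ):
  D: 382.5 − 1(101) = 281.5
  E: 0 + 1(101) − 1(25.09) = 75.89
  H: 0 + 1(25.09) = 25.09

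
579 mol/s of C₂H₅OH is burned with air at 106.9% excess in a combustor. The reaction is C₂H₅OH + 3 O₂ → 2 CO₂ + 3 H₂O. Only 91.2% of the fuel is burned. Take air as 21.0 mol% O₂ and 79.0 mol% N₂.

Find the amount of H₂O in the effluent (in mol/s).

1580 mol/s

Stoichiometric O₂ = 3 × 579 = 1737 mol/s; O₂ fed = 1737 × 2.069 = 3594 mol/s.
N₂ fed = 3594 × 79/21 = 13520 mol/s.
Fuel reacted = 0.912 × 579 → ξ = 528 mol/s.
Outlet (n = n₀ + ν ξ):
  C₂H₅OH: 579 − 1(528) = 50.95
  O₂: 3594 − 3(528) = 2010
  N₂: 13520 (inert)
  CO₂: 0 + 2(528) = 1056
  H₂O: 0 + 3(528) = 1584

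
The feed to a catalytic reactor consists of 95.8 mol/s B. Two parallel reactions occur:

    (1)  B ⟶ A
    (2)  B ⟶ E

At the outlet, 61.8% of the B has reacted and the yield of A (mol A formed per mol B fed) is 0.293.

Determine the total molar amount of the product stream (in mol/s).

Yield of A: 1ξ₁ / 95.8 = 0.293 → ξ₁ = 28.07 mol/s.
Conversion of B: 1ξ₁ + 1ξ₂ = 0.618 × 95.8 = 59.2 → ξ₂ = 31.14 mol/s.
Outlet amounts (n = n₀ + Σ ν·ξ):
  B: 95.8 − 1(28.07) − 1(31.14) = 36.6
  A: 0 + 1(28.07) = 28.07
  E: 0 + 1(31.14) = 31.14
Total out = 36.6 + 28.07 + 31.14 = 95.8 mol/s.

95.8 mol/s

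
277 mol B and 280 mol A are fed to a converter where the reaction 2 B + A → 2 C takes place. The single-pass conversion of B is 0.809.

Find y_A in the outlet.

0.377

B reacted = 0.809 × 277 = 224.1 mol; ν_B = −2, so ξ = 224.1/2 = 112 mol.
Outlet amounts (n = n₀ + ν ξ):
  B: 277 − 2(112) = 52.91
  A: 280 − 1(112) = 168
  C: 0 + 2(112) = 224.1
Total out = 445 mol; y_A = 168 / 445 = 0.3775.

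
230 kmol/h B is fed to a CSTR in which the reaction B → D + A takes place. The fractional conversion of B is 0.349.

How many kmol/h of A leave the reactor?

80.3 kmol/h

B reacted = 0.349 × 230 = 80.27 kmol/h; ν_B = −1, so ξ = 80.27/1 = 80.27 kmol/h.
Outlet amounts (n = n₀ + ν ξ):
  B: 230 − 1(80.27) = 149.7
  D: 0 + 1(80.27) = 80.27
  A: 0 + 1(80.27) = 80.27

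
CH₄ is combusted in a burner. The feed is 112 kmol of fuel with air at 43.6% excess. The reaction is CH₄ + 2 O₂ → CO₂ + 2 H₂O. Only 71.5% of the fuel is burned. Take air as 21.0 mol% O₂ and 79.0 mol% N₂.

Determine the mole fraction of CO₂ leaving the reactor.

Stoichiometric O₂ = 2 × 112 = 224 kmol; O₂ fed = 224 × 1.436 = 321.7 kmol.
N₂ fed = 321.7 × 79/21 = 1210 kmol.
Fuel reacted = 0.715 × 112 → ξ = 80.08 kmol.
Outlet (n = n₀ + ν ξ):
  CH₄: 112 − 1(80.08) = 31.92
  O₂: 321.7 − 2(80.08) = 161.5
  N₂: 1210 (inert)
  CO₂: 0 + 1(80.08) = 80.08
  H₂O: 0 + 2(80.08) = 160.2
Total out = 1644 kmol; y_CO₂ = 80.08 / 1644 = 0.04872.

0.0487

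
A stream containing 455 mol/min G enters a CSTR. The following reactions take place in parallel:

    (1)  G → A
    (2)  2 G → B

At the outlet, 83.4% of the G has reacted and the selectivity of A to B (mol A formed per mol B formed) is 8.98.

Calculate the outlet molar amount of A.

Conversion of G: G consumed = 0.834 × 455 = 379.5 mol/min = 1ξ₁ + 2ξ₂.
Selectivity: 1ξ₁ / (1ξ₂) = 8.98 → ξ₁ = 8.98 ξ₂.
Substitute: (1·8.98 + 2) ξ₂ = 379.5 → ξ₂ = 34.56 mol/min, ξ₁ = 310.3 mol/min.
Outlet amounts (n = n₀ + Σ ν·ξ):
  G: 455 − 1(310.3) − 2(34.56) = 75.53
  A: 0 + 1(310.3) = 310.3
  B: 0 + 1(34.56) = 34.56

310 mol/min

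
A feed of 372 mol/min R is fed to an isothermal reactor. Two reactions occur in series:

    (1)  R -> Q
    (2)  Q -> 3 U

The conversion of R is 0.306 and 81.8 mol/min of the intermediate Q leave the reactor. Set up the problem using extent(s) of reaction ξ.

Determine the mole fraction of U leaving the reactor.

Conversion of R: R consumed = 1ξ₁ = 0.306 × 372 → ξ₁ = 113.8 mol/min.
Q balance: n_Q = 0 + 1ξ₁ − 1ξ₂ = 81.8 → ξ₂ = (1·113.8 − 81.8)/1 = 32.03 mol/min.
Outlet amounts (n = n₀ + Σ ν·ξ):
  R: 372 − 1(113.8) = 258.2
  Q: 0 + 1(113.8) − 1(32.03) = 81.8
  U: 0 + 3(32.03) = 96.1
Total out = 436.1 mol/min; y_U = 96.1 / 436.1 = 0.2204.

0.22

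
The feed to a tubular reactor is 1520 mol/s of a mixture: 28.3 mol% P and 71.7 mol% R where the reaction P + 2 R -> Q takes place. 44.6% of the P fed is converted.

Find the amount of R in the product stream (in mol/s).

706 mol/s

P reacted = 0.446 × 430.2 = 191.9 mol/s; ν_P = −1, so ξ = 191.9/1 = 191.9 mol/s.
Outlet amounts (n = n₀ + ν ξ):
  P: 430.2 − 1(191.9) = 238.3
  R: 1090 − 2(191.9) = 706.1
  Q: 0 + 1(191.9) = 191.9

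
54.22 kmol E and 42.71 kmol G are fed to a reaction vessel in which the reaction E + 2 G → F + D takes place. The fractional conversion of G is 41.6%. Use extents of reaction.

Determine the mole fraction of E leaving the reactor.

G reacted = 0.416 × 42.71 = 17.77 kmol; ν_G = −2, so ξ = 17.77/2 = 8.884 kmol.
Outlet amounts (n = n₀ + ν ξ):
  E: 54.22 − 1(8.884) = 45.34
  G: 42.71 − 2(8.884) = 24.94
  F: 0 + 1(8.884) = 8.884
  D: 0 + 1(8.884) = 8.884
Total out = 88.05 kmol; y_E = 45.34 / 88.05 = 0.5149.

0.515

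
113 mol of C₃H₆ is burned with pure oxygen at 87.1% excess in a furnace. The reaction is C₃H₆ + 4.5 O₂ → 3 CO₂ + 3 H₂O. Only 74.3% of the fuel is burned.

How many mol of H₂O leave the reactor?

Stoichiometric O₂ = 4.5 × 113 = 508.5 mol; O₂ fed = 508.5 × 1.871 = 951.4 mol.
Fuel reacted = 0.743 × 113 → ξ = 83.96 mol.
Outlet (n = n₀ + ν ξ):
  C₃H₆: 113 − 1(83.96) = 29.04
  O₂: 951.4 − 4.5(83.96) = 573.6
  CO₂: 0 + 3(83.96) = 251.9
  H₂O: 0 + 3(83.96) = 251.9

252 mol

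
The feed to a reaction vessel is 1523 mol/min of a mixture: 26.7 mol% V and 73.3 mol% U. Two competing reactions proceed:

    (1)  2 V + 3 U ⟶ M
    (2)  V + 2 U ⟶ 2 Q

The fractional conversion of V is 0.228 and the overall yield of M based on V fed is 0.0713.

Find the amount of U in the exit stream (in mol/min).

960 mol/min

Yield of M: 1ξ₁ / 406.6 = 0.0713 → ξ₁ = 28.99 mol/min.
Conversion of V: 2ξ₁ + 1ξ₂ = 0.228 × 406.6 = 92.71 → ξ₂ = 34.73 mol/min.
Outlet amounts (n = n₀ + Σ ν·ξ):
  V: 406.6 − 2(28.99) − 1(34.73) = 313.9
  U: 1116 − 3(28.99) − 2(34.73) = 959.9
  M: 0 + 1(28.99) = 28.99
  Q: 0 + 2(34.73) = 69.45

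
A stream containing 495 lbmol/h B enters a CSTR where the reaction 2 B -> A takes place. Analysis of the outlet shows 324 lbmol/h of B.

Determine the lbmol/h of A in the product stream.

For B: n = n₀ − 2ξ → 324 = 495 − 2ξ, giving ξ = 85.5 lbmol/h.
Outlet amounts (n = n₀ + ν ξ):
  B: 495 − 2(85.5) = 324
  A: 0 + 1(85.5) = 85.5

85.5 lbmol/h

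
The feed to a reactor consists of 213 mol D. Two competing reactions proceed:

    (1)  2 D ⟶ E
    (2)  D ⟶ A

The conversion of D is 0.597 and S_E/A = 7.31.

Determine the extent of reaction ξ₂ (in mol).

ξ₂ = 8.14 mol

Conversion of D: D consumed = 0.597 × 213 = 127.2 mol = 2ξ₁ + 1ξ₂.
Selectivity: 1ξ₁ / (1ξ₂) = 7.31 → ξ₁ = 7.31 ξ₂.
Substitute: (2·7.31 + 1) ξ₂ = 127.2 → ξ₂ = 8.141 mol, ξ₁ = 59.51 mol.
Outlet amounts (n = n₀ + Σ ν·ξ):
  D: 213 − 2(59.51) − 1(8.141) = 85.84
  E: 0 + 1(59.51) = 59.51
  A: 0 + 1(8.141) = 8.141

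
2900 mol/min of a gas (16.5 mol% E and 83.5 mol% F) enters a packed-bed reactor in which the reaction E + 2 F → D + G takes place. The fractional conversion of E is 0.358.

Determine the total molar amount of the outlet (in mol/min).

2730 mol/min

E reacted = 0.358 × 478.5 = 171.3 mol/min; ν_E = −1, so ξ = 171.3/1 = 171.3 mol/min.
Outlet amounts (n = n₀ + ν ξ):
  E: 478.5 − 1(171.3) = 307.2
  F: 2422 − 2(171.3) = 2079
  D: 0 + 1(171.3) = 171.3
  G: 0 + 1(171.3) = 171.3
Total out = 307.2 + 2079 + 171.3 + 171.3 = 2729 mol/min.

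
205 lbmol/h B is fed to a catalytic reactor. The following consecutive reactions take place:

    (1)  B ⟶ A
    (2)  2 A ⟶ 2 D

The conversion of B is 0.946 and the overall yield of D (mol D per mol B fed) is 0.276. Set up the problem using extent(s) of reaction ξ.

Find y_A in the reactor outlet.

Conversion of B: B consumed = 1ξ₁ = 0.946 × 205 → ξ₁ = 193.9 lbmol/h.
Yield of D: 2ξ₂ / 205 = 0.276 → ξ₂ = 28.29 lbmol/h.
Outlet amounts (n = n₀ + Σ ν·ξ):
  B: 205 − 1(193.9) = 11.07
  A: 0 + 1(193.9) − 2(28.29) = 137.3
  D: 0 + 2(28.29) = 56.58
Total out = 205 lbmol/h; y_A = 137.3 / 205 = 0.67.

0.67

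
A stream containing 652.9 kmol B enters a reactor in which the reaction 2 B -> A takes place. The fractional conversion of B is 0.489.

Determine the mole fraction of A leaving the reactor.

B reacted = 0.489 × 652.9 = 319.3 kmol; ν_B = −2, so ξ = 319.3/2 = 159.6 kmol.
Outlet amounts (n = n₀ + ν ξ):
  B: 652.9 − 2(159.6) = 333.6
  A: 0 + 1(159.6) = 159.6
Total out = 493.3 kmol; y_A = 159.6 / 493.3 = 0.3236.

0.324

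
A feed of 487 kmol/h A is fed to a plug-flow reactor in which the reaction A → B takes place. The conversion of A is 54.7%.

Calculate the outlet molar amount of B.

266 kmol/h

A reacted = 0.547 × 487 = 266.4 kmol/h; ν_A = −1, so ξ = 266.4/1 = 266.4 kmol/h.
Outlet amounts (n = n₀ + ν ξ):
  A: 487 − 1(266.4) = 220.6
  B: 0 + 1(266.4) = 266.4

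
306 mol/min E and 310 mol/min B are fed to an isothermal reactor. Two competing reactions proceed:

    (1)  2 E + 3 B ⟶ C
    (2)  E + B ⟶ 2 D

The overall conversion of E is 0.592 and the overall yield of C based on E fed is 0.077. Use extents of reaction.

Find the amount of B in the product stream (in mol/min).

105 mol/min

Yield of C: 1ξ₁ / 306 = 0.077 → ξ₁ = 23.56 mol/min.
Conversion of E: 2ξ₁ + 1ξ₂ = 0.592 × 306 = 181.2 → ξ₂ = 134 mol/min.
Outlet amounts (n = n₀ + Σ ν·ξ):
  E: 306 − 2(23.56) − 1(134) = 124.8
  B: 310 − 3(23.56) − 1(134) = 105.3
  C: 0 + 1(23.56) = 23.56
  D: 0 + 2(134) = 268.1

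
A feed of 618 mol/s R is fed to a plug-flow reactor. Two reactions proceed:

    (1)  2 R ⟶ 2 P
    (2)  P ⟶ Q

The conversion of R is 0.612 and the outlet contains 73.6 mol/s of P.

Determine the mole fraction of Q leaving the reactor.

Conversion of R: R consumed = 2ξ₁ = 0.612 × 618 → ξ₁ = 189.1 mol/s.
P balance: n_P = 0 + 2ξ₁ − 1ξ₂ = 73.6 → ξ₂ = (2·189.1 − 73.6)/1 = 304.6 mol/s.
Outlet amounts (n = n₀ + Σ ν·ξ):
  R: 618 − 2(189.1) = 239.8
  P: 0 + 2(189.1) − 1(304.6) = 73.6
  Q: 0 + 1(304.6) = 304.6
Total out = 618 mol/s; y_Q = 304.6 / 618 = 0.4929.

0.493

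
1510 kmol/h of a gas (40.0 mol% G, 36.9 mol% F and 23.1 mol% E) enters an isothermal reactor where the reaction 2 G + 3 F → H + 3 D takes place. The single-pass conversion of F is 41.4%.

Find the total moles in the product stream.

F reacted = 0.414 × 557.2 = 230.7 kmol/h; ν_F = −3, so ξ = 230.7/3 = 76.89 kmol/h.
Outlet amounts (n = n₀ + ν ξ):
  G: 604 − 2(76.89) = 450.2
  F: 557.2 − 3(76.89) = 326.5
  H: 0 + 1(76.89) = 76.89
  D: 0 + 3(76.89) = 230.7
  E: 348.8 (inert)
Total out = 450.2 + 326.5 + 76.89 + 230.7 + 348.8 = 1433 kmol/h.

1430 kmol/h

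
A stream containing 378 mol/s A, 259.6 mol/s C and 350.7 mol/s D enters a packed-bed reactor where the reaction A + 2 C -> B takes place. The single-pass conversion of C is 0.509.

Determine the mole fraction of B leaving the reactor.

0.0772

C reacted = 0.509 × 259.6 = 132.1 mol/s; ν_C = −2, so ξ = 132.1/2 = 66.07 mol/s.
Outlet amounts (n = n₀ + ν ξ):
  A: 378 − 1(66.07) = 311.9
  C: 259.6 − 2(66.07) = 127.5
  B: 0 + 1(66.07) = 66.07
  D: 350.7 (inert)
Total out = 856.2 mol/s; y_B = 66.07 / 856.2 = 0.07717.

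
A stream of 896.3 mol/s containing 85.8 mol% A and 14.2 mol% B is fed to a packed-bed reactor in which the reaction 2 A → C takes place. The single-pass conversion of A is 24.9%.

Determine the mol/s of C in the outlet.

95.7 mol/s

A reacted = 0.249 × 769 = 191.5 mol/s; ν_A = −2, so ξ = 191.5/2 = 95.74 mol/s.
Outlet amounts (n = n₀ + ν ξ):
  A: 769 − 2(95.74) = 577.5
  C: 0 + 1(95.74) = 95.74
  B: 127.3 (inert)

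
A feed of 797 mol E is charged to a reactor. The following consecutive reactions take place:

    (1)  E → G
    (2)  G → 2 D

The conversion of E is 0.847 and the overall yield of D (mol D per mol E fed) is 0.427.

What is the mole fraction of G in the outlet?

0.522

Conversion of E: E consumed = 1ξ₁ = 0.847 × 797 → ξ₁ = 675.1 mol.
Yield of D: 2ξ₂ / 797 = 0.427 → ξ₂ = 170.2 mol.
Outlet amounts (n = n₀ + Σ ν·ξ):
  E: 797 − 1(675.1) = 121.9
  G: 0 + 1(675.1) − 1(170.2) = 504.9
  D: 0 + 2(170.2) = 340.3
Total out = 967.2 mol; y_G = 504.9 / 967.2 = 0.522.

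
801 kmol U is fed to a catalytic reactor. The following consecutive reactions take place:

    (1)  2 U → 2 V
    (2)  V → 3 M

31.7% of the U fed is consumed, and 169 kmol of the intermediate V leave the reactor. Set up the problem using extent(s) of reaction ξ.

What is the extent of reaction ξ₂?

Conversion of U: U consumed = 2ξ₁ = 0.317 × 801 → ξ₁ = 127 kmol.
V balance: n_V = 0 + 2ξ₁ − 1ξ₂ = 169 → ξ₂ = (2·127 − 169)/1 = 84.92 kmol.
Outlet amounts (n = n₀ + Σ ν·ξ):
  U: 801 − 2(127) = 547.1
  V: 0 + 2(127) − 1(84.92) = 169
  M: 0 + 3(84.92) = 254.8

ξ₂ = 84.9 kmol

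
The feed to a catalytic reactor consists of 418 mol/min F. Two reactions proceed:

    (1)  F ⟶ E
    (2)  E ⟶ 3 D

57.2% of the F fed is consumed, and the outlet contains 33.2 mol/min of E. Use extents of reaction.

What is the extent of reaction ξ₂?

Conversion of F: F consumed = 1ξ₁ = 0.572 × 418 → ξ₁ = 239.1 mol/min.
E balance: n_E = 0 + 1ξ₁ − 1ξ₂ = 33.2 → ξ₂ = (1·239.1 − 33.2)/1 = 205.9 mol/min.
Outlet amounts (n = n₀ + Σ ν·ξ):
  F: 418 − 1(239.1) = 178.9
  E: 0 + 1(239.1) − 1(205.9) = 33.2
  D: 0 + 3(205.9) = 617.7

ξ₂ = 206 mol/min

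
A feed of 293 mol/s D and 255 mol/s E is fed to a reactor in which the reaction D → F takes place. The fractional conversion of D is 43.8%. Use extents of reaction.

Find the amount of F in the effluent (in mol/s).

D reacted = 0.438 × 293 = 128.3 mol/s; ν_D = −1, so ξ = 128.3/1 = 128.3 mol/s.
Outlet amounts (n = n₀ + ν ξ):
  D: 293 − 1(128.3) = 164.7
  F: 0 + 1(128.3) = 128.3
  E: 255 (inert)

128 mol/s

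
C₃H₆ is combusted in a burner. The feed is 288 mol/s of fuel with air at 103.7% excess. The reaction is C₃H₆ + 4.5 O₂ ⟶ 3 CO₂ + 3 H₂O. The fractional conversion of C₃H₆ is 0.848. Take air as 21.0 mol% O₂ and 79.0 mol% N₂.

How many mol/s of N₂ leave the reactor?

Stoichiometric O₂ = 4.5 × 288 = 1296 mol/s; O₂ fed = 1296 × 2.037 = 2640 mol/s.
N₂ fed = 2640 × 79/21 = 9931 mol/s.
Fuel reacted = 0.848 × 288 → ξ = 244.2 mol/s.
Outlet (n = n₀ + ν ξ):
  C₃H₆: 288 − 1(244.2) = 43.78
  O₂: 2640 − 4.5(244.2) = 1541
  N₂: 9931 (inert)
  CO₂: 0 + 3(244.2) = 732.7
  H₂O: 0 + 3(244.2) = 732.7

9930 mol/s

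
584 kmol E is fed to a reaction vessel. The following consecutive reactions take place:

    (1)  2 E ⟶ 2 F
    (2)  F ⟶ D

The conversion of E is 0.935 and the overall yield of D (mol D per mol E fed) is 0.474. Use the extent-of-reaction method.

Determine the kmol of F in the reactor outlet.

269 kmol

Conversion of E: E consumed = 2ξ₁ = 0.935 × 584 → ξ₁ = 273 kmol.
Yield of D: 1ξ₂ / 584 = 0.474 → ξ₂ = 276.8 kmol.
Outlet amounts (n = n₀ + Σ ν·ξ):
  E: 584 − 2(273) = 37.96
  F: 0 + 2(273) − 1(276.8) = 269.2
  D: 0 + 1(276.8) = 276.8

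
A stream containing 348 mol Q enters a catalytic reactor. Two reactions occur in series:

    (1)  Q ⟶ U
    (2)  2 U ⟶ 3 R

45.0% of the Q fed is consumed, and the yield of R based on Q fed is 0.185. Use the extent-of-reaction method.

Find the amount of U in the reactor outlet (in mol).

114 mol

Conversion of Q: Q consumed = 1ξ₁ = 0.45 × 348 → ξ₁ = 156.6 mol.
Yield of R: 3ξ₂ / 348 = 0.185 → ξ₂ = 21.46 mol.
Outlet amounts (n = n₀ + Σ ν·ξ):
  Q: 348 − 1(156.6) = 191.4
  U: 0 + 1(156.6) − 2(21.46) = 113.7
  R: 0 + 3(21.46) = 64.38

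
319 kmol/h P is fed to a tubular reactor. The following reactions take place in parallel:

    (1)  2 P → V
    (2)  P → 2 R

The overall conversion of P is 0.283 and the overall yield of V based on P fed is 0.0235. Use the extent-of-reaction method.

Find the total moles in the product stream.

Yield of V: 1ξ₁ / 319 = 0.0235 → ξ₁ = 7.497 kmol/h.
Conversion of P: 2ξ₁ + 1ξ₂ = 0.283 × 319 = 90.28 → ξ₂ = 75.28 kmol/h.
Outlet amounts (n = n₀ + Σ ν·ξ):
  P: 319 − 2(7.497) − 1(75.28) = 228.7
  V: 0 + 1(7.497) = 7.497
  R: 0 + 2(75.28) = 150.6
Total out = 228.7 + 7.497 + 150.6 = 386.8 kmol/h.

387 kmol/h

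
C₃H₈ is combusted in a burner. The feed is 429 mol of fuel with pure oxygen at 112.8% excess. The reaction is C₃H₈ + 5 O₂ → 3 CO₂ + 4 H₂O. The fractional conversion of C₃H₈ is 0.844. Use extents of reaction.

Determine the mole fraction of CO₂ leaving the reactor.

0.203

Stoichiometric O₂ = 5 × 429 = 2145 mol; O₂ fed = 2145 × 2.128 = 4565 mol.
Fuel reacted = 0.844 × 429 → ξ = 362.1 mol.
Outlet (n = n₀ + ν ξ):
  C₃H₈: 429 − 1(362.1) = 66.92
  O₂: 4565 − 5(362.1) = 2754
  CO₂: 0 + 3(362.1) = 1086
  H₂O: 0 + 4(362.1) = 1448
Total out = 5356 mol; y_CO₂ = 1086 / 5356 = 0.2028.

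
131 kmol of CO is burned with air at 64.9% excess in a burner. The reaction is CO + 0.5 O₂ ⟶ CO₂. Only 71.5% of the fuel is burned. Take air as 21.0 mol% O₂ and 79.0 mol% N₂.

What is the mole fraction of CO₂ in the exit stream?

0.156

Stoichiometric O₂ = 0.5 × 131 = 65.5 kmol; O₂ fed = 65.5 × 1.649 = 108 kmol.
N₂ fed = 108 × 79/21 = 406.3 kmol.
Fuel reacted = 0.715 × 131 → ξ = 93.66 kmol.
Outlet (n = n₀ + ν ξ):
  CO: 131 − 1(93.66) = 37.34
  O₂: 108 − 0.5(93.66) = 61.18
  N₂: 406.3 (inert)
  CO₂: 0 + 1(93.66) = 93.66
Total out = 598.5 kmol; y_CO₂ = 93.66 / 598.5 = 0.1565.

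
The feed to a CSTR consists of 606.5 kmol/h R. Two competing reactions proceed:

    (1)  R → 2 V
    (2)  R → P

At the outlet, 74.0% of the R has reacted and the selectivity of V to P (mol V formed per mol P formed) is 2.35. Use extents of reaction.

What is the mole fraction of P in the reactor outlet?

Conversion of R: R consumed = 0.74 × 606.5 = 448.8 kmol/h = 1ξ₁ + 1ξ₂.
Selectivity: 2ξ₁ / (1ξ₂) = 2.35 → ξ₁ = 1.175 ξ₂.
Substitute: (1·1.175 + 1) ξ₂ = 448.8 → ξ₂ = 206.3 kmol/h, ξ₁ = 242.5 kmol/h.
Outlet amounts (n = n₀ + Σ ν·ξ):
  R: 606.5 − 1(242.5) − 1(206.3) = 157.7
  V: 0 + 2(242.5) = 484.9
  P: 0 + 1(206.3) = 206.3
Total out = 849 kmol/h; y_P = 206.3 / 849 = 0.2431.

0.243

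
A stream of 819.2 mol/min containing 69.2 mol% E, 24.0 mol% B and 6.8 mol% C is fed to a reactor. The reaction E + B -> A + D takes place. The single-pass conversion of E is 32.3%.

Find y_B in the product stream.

0.0165

E reacted = 0.323 × 566.9 = 183.1 mol/min; ν_E = −1, so ξ = 183.1/1 = 183.1 mol/min.
Outlet amounts (n = n₀ + ν ξ):
  E: 566.9 − 1(183.1) = 383.8
  B: 196.6 − 1(183.1) = 13.5
  A: 0 + 1(183.1) = 183.1
  D: 0 + 1(183.1) = 183.1
  C: 55.71 (inert)
Total out = 819.2 mol/min; y_B = 13.5 / 819.2 = 0.01648.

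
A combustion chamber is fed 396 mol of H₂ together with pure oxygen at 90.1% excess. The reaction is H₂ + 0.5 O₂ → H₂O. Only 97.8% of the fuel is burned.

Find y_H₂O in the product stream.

0.669

Stoichiometric O₂ = 0.5 × 396 = 198 mol; O₂ fed = 198 × 1.901 = 376.4 mol.
Fuel reacted = 0.978 × 396 → ξ = 387.3 mol.
Outlet (n = n₀ + ν ξ):
  H₂: 396 − 1(387.3) = 8.712
  O₂: 376.4 − 0.5(387.3) = 182.8
  H₂O: 0 + 1(387.3) = 387.3
Total out = 578.8 mol; y_H₂O = 387.3 / 578.8 = 0.6692.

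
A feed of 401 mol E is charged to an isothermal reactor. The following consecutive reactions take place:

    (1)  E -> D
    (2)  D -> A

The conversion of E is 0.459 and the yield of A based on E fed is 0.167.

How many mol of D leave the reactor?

Conversion of E: E consumed = 1ξ₁ = 0.459 × 401 → ξ₁ = 184.1 mol.
Yield of A: 1ξ₂ / 401 = 0.167 → ξ₂ = 66.97 mol.
Outlet amounts (n = n₀ + Σ ν·ξ):
  E: 401 − 1(184.1) = 216.9
  D: 0 + 1(184.1) − 1(66.97) = 117.1
  A: 0 + 1(66.97) = 66.97

117 mol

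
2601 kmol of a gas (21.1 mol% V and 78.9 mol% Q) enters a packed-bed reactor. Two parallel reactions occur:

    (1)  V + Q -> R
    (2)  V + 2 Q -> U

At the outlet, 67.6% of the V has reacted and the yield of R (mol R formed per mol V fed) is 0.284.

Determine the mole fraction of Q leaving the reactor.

0.728

Yield of R: 1ξ₁ / 548.8 = 0.284 → ξ₁ = 155.9 kmol.
Conversion of V: 1ξ₁ + 1ξ₂ = 0.676 × 548.8 = 371 → ξ₂ = 215.1 kmol.
Outlet amounts (n = n₀ + Σ ν·ξ):
  V: 548.8 − 1(155.9) − 1(215.1) = 177.8
  Q: 2052 − 1(155.9) − 2(215.1) = 1466
  R: 0 + 1(155.9) = 155.9
  U: 0 + 1(215.1) = 215.1
Total out = 2015 kmol; y_Q = 1466 / 2015 = 0.7276.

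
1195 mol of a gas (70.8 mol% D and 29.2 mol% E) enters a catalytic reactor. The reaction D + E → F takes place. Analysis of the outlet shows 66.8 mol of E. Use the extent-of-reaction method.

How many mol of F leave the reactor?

282 mol

For E: n = n₀ − 1ξ → 66.8 = 348.9 − 1ξ, giving ξ = 282.1 mol.
Outlet amounts (n = n₀ + ν ξ):
  D: 846.1 − 1(282.1) = 563.9
  E: 348.9 − 1(282.1) = 66.8
  F: 0 + 1(282.1) = 282.1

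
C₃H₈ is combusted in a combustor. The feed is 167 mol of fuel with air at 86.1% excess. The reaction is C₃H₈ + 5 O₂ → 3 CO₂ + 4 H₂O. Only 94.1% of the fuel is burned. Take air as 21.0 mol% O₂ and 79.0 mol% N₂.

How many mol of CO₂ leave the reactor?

471 mol

Stoichiometric O₂ = 5 × 167 = 835 mol; O₂ fed = 835 × 1.861 = 1554 mol.
N₂ fed = 1554 × 79/21 = 5846 mol.
Fuel reacted = 0.941 × 167 → ξ = 157.1 mol.
Outlet (n = n₀ + ν ξ):
  C₃H₈: 167 − 1(157.1) = 9.853
  O₂: 1554 − 5(157.1) = 768.2
  N₂: 5846 (inert)
  CO₂: 0 + 3(157.1) = 471.4
  H₂O: 0 + 4(157.1) = 628.6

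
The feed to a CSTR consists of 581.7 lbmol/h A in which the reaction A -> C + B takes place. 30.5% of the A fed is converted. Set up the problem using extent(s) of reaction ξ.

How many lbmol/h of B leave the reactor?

A reacted = 0.305 × 581.7 = 177.4 lbmol/h; ν_A = −1, so ξ = 177.4/1 = 177.4 lbmol/h.
Outlet amounts (n = n₀ + ν ξ):
  A: 581.7 − 1(177.4) = 404.3
  C: 0 + 1(177.4) = 177.4
  B: 0 + 1(177.4) = 177.4

177 lbmol/h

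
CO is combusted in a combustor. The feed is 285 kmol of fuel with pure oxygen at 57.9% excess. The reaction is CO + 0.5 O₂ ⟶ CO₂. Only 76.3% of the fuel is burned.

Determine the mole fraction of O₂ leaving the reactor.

Stoichiometric O₂ = 0.5 × 285 = 142.5 kmol; O₂ fed = 142.5 × 1.579 = 225 kmol.
Fuel reacted = 0.763 × 285 → ξ = 217.5 kmol.
Outlet (n = n₀ + ν ξ):
  CO: 285 − 1(217.5) = 67.54
  O₂: 225 − 0.5(217.5) = 116.3
  CO₂: 0 + 1(217.5) = 217.5
Total out = 401.3 kmol; y_O₂ = 116.3 / 401.3 = 0.2898.

0.29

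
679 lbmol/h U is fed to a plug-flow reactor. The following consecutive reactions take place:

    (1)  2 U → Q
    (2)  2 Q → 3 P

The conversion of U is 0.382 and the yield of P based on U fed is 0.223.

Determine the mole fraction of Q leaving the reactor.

0.0479

Conversion of U: U consumed = 2ξ₁ = 0.382 × 679 → ξ₁ = 129.7 lbmol/h.
Yield of P: 3ξ₂ / 679 = 0.223 → ξ₂ = 50.47 lbmol/h.
Outlet amounts (n = n₀ + Σ ν·ξ):
  U: 679 − 2(129.7) = 419.6
  Q: 0 + 1(129.7) − 2(50.47) = 28.74
  P: 0 + 3(50.47) = 151.4
Total out = 599.8 lbmol/h; y_Q = 28.74 / 599.8 = 0.04792.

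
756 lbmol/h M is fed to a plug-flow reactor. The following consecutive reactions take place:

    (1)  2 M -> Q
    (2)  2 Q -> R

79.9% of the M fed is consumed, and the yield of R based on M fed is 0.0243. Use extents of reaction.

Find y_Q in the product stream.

Conversion of M: M consumed = 2ξ₁ = 0.799 × 756 → ξ₁ = 302 lbmol/h.
Yield of R: 1ξ₂ / 756 = 0.0243 → ξ₂ = 18.37 lbmol/h.
Outlet amounts (n = n₀ + Σ ν·ξ):
  M: 756 − 2(302) = 152
  Q: 0 + 1(302) − 2(18.37) = 265.3
  R: 0 + 1(18.37) = 18.37
Total out = 435.6 lbmol/h; y_Q = 265.3 / 435.6 = 0.609.

0.609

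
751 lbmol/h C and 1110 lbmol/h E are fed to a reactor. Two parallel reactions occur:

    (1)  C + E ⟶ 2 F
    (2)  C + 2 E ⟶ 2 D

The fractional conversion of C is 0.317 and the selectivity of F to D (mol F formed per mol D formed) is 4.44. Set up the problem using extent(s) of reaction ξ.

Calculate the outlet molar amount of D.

87.5 lbmol/h

Conversion of C: C consumed = 0.317 × 751 = 238.1 lbmol/h = 1ξ₁ + 1ξ₂.
Selectivity: 2ξ₁ / (2ξ₂) = 4.44 → ξ₁ = 4.44 ξ₂.
Substitute: (1·4.44 + 1) ξ₂ = 238.1 → ξ₂ = 43.76 lbmol/h, ξ₁ = 194.3 lbmol/h.
Outlet amounts (n = n₀ + Σ ν·ξ):
  C: 751 − 1(194.3) − 1(43.76) = 512.9
  E: 1110 − 1(194.3) − 2(43.76) = 828.2
  F: 0 + 2(194.3) = 388.6
  D: 0 + 2(43.76) = 87.52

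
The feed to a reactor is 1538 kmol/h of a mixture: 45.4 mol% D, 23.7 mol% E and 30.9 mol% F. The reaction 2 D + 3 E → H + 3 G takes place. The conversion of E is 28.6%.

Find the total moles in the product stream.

E reacted = 0.286 × 364.5 = 104.2 kmol/h; ν_E = −3, so ξ = 104.2/3 = 34.75 kmol/h.
Outlet amounts (n = n₀ + ν ξ):
  D: 698.3 − 2(34.75) = 628.8
  E: 364.5 − 3(34.75) = 260.3
  H: 0 + 1(34.75) = 34.75
  G: 0 + 3(34.75) = 104.2
  F: 475.2 (inert)
Total out = 628.8 + 260.3 + 34.75 + 104.2 + 475.2 = 1503 kmol/h.

1500 kmol/h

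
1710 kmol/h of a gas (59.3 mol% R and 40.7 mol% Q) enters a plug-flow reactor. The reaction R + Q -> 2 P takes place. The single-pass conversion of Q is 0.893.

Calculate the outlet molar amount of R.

Q reacted = 0.893 × 696 = 621.5 kmol/h; ν_Q = −1, so ξ = 621.5/1 = 621.5 kmol/h.
Outlet amounts (n = n₀ + ν ξ):
  R: 1014 − 1(621.5) = 392.5
  Q: 696 − 1(621.5) = 74.47
  P: 0 + 2(621.5) = 1243

393 kmol/h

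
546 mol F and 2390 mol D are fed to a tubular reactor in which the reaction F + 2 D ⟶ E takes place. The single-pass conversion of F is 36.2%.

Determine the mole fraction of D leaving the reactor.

0.785

F reacted = 0.362 × 546 = 197.7 mol; ν_F = −1, so ξ = 197.7/1 = 197.7 mol.
Outlet amounts (n = n₀ + ν ξ):
  F: 546 − 1(197.7) = 348.3
  D: 2390 − 2(197.7) = 1995
  E: 0 + 1(197.7) = 197.7
Total out = 2541 mol; y_D = 1995 / 2541 = 0.7851.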